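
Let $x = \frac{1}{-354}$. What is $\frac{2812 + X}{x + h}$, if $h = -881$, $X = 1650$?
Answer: $- \frac{1579548}{311875} \approx -5.0647$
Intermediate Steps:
$x = - \frac{1}{354} \approx -0.0028249$
$\frac{2812 + X}{x + h} = \frac{2812 + 1650}{- \frac{1}{354} - 881} = \frac{4462}{- \frac{311875}{354}} = 4462 \left(- \frac{354}{311875}\right) = - \frac{1579548}{311875}$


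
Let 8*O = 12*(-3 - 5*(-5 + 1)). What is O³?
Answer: 132651/8 ≈ 16581.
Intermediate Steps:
O = 51/2 (O = (12*(-3 - 5*(-5 + 1)))/8 = (12*(-3 - 5*(-4)))/8 = (12*(-3 - 1*(-20)))/8 = (12*(-3 + 20))/8 = (12*17)/8 = (⅛)*204 = 51/2 ≈ 25.500)
O³ = (51/2)³ = 132651/8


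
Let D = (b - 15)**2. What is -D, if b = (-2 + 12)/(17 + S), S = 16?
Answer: -235225/1089 ≈ -216.00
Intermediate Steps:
b = 10/33 (b = (-2 + 12)/(17 + 16) = 10/33 ≈ 0.30303)
D = 235225/1089 (D = (10/33 - 15)**2 = (-485/33)**2 = 235225/1089 ≈ 216.00)
-D = -1*235225/1089 = -235225/1089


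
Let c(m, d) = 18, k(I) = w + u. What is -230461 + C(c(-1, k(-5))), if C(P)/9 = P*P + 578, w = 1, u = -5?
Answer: -222343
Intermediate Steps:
k(I) = -4 (k(I) = 1 - 5 = -4)
C(P) = 5202 + 9*P**2 (C(P) = 9*(P*P + 578) = 9*(P**2 + 578) = 9*(578 + P**2) = 5202 + 9*P**2)
-230461 + C(c(-1, k(-5))) = -230461 + (5202 + 9*18**2) = -230461 + (5202 + 9*324) = -230461 + (5202 + 2916) = -230461 + 8118 = -222343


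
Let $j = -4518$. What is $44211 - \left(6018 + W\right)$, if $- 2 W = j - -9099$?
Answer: $\frac{80967}{2} \approx 40484.0$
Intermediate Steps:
$W = - \frac{4581}{2}$ ($W = - \frac{-4518 - -9099}{2} = - \frac{-4518 + 9099}{2} = \left(- \frac{1}{2}\right) 4581 = - \frac{4581}{2} \approx -2290.5$)
$44211 - \left(6018 + W\right) = 44211 - \left(6018 - \frac{4581}{2}\right) = 44211 - \frac{7455}{2} = \frac{80967}{2}$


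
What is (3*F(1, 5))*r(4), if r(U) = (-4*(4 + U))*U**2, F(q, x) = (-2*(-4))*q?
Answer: -12288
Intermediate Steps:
F(q, x) = 8*q
r(U) = U**2*(-16 - 4*U) (r(U) = (-16 - 4*U)*U**2 = U**2*(-16 - 4*U))
(3*F(1, 5))*r(4) = (3*(8*1))*(4*4**2*(-4 - 1*4)) = (3*8)*(4*16*(-4 - 4)) = 24*(4*16*(-8)) = 24*(-512) = -12288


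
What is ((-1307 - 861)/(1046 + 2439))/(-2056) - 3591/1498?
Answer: -459407891/191668030 ≈ -2.3969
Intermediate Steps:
((-1307 - 861)/(1046 + 2439))/(-2056) - 3591/1498 = -2168/3485*(-1/2056) - 3591*1/1498 = -2168*1/3485*(-1/2056) - 513/214 = -2168/3485*(-1/2056) - 513/214 = 271/895645 - 513/214 = -459407891/191668030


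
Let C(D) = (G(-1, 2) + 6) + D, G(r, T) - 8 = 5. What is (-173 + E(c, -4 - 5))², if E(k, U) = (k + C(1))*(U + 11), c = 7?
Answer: 14161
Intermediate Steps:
G(r, T) = 13 (G(r, T) = 8 + 5 = 13)
C(D) = 19 + D (C(D) = (13 + 6) + D = 19 + D)
E(k, U) = (11 + U)*(20 + k) (E(k, U) = (k + (19 + 1))*(U + 11) = (k + 20)*(11 + U) = (20 + k)*(11 + U) = (11 + U)*(20 + k))
(-173 + E(c, -4 - 5))² = (-173 + (220 + 11*7 + 20*(-4 - 5) + (-4 - 5)*7))² = (-173 + (220 + 77 + 20*(-9) - 9*7))² = (-173 + (220 + 77 - 180 - 63))² = (-173 + 54)² = (-119)² = 14161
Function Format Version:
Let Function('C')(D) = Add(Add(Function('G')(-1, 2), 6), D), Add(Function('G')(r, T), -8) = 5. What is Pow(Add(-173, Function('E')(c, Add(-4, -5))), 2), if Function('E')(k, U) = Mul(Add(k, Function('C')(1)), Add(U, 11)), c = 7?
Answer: 14161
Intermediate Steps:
Function('G')(r, T) = 13 (Function('G')(r, T) = Add(8, 5) = 13)
Function('C')(D) = Add(19, D) (Function('C')(D) = Add(Add(13, 6), D) = Add(19, D))
Function('E')(k, U) = Mul(Add(11, U), Add(20, k)) (Function('E')(k, U) = Mul(Add(k, Add(19, 1)), Add(U, 11)) = Mul(Add(k, 20), Add(11, U)) = Mul(Add(20, k), Add(11, U)) = Mul(Add(11, U), Add(20, k)))
Pow(Add(-173, Function('E')(c, Add(-4, -5))), 2) = Pow(Add(-173, Add(220, Mul(11, 7), Mul(20, Add(-4, -5)), Mul(Add(-4, -5), 7))), 2) = Pow(Add(-173, Add(220, 77, Mul(20, -9), Mul(-9, 7))), 2) = Pow(Add(-173, Add(220, 77, -180, -63)), 2) = Pow(Add(-173, 54), 2) = Pow(-119, 2) = 14161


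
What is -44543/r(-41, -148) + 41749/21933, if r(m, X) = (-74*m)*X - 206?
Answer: 6577399627/3284379018 ≈ 2.0026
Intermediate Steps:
r(m, X) = -206 - 74*X*m (r(m, X) = -74*X*m - 206 = -206 - 74*X*m)
-44543/r(-41, -148) + 41749/21933 = -44543/(-206 - 74*(-148)*(-41)) + 41749/21933 = -44543/(-206 - 449032) + 41749*(1/21933) = -44543/(-449238) + 41749/21933 = -44543*(-1/449238) + 41749/21933 = 44543/449238 + 41749/21933 = 6577399627/3284379018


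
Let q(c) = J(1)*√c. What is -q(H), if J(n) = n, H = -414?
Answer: -3*I*√46 ≈ -20.347*I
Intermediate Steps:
q(c) = √c (q(c) = 1*√c = √c)
-q(H) = -√(-414) = -3*I*√46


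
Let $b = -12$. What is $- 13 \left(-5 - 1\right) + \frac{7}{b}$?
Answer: $\frac{929}{12} \approx 77.417$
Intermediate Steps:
$- 13 \left(-5 - 1\right) + \frac{7}{b} = - 13 \left(-5 - 1\right) + \frac{7}{-12} = \left(-13\right) \left(-6\right) + 7 \left(- \frac{1}{12}\right) = 78 - \frac{7}{12} = \frac{929}{12}$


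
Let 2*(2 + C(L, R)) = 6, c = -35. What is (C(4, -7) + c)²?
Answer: 1156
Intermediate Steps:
C(L, R) = 1 (C(L, R) = -2 + (½)*6 = -2 + 3 = 1)
(C(4, -7) + c)² = (1 - 35)² = (-34)² = 1156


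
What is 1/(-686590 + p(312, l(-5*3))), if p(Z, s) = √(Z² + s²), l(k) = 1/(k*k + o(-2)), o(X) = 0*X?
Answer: -34758618750/23864915119522499 - 225*√4928040001/23864915119522499 ≈ -1.4571e-6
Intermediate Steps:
o(X) = 0
l(k) = k⁻² (l(k) = 1/(k*k + 0) = 1/(k² + 0) = 1/(k²) = k⁻²)
1/(-686590 + p(312, l(-5*3))) = 1/(-686590 + √(312² + ((-5*3)⁻²)²)) = 1/(-686590 + √(97344 + ((-15)⁻²)²)) = 1/(-686590 + √(97344 + (1/225)²)) = 1/(-686590 + √(97344 + 1/50625)) = 1/(-686590 + √(4928040001/50625)) = 1/(-686590 + √4928040001/225)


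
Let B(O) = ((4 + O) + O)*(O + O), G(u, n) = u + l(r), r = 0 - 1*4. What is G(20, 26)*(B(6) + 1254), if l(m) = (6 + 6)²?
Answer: 237144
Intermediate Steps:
r = -4 (r = 0 - 4 = -4)
l(m) = 144 (l(m) = 12² = 144)
G(u, n) = 144 + u (G(u, n) = u + 144 = 144 + u)
B(O) = 2*O*(4 + 2*O) (B(O) = (4 + 2*O)*(2*O) = 2*O*(4 + 2*O))
G(20, 26)*(B(6) + 1254) = (144 + 20)*(4*6*(2 + 6) + 1254) = 164*(4*6*8 + 1254) = 164*(192 + 1254) = 164*1446 = 237144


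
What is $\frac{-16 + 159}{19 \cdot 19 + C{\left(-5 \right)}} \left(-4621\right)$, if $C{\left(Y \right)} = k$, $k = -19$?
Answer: $- \frac{660803}{342} \approx -1932.2$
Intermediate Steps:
$C{\left(Y \right)} = -19$
$\frac{-16 + 159}{19 \cdot 19 + C{\left(-5 \right)}} \left(-4621\right) = \frac{-16 + 159}{19 \cdot 19 - 19} \left(-4621\right) = \frac{143}{361 - 19} \left(-4621\right) = \frac{143}{342} \left(-4621\right) = - \frac{660803}{342}$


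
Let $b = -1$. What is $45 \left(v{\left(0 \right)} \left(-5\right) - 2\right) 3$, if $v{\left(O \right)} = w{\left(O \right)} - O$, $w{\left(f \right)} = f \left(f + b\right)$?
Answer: $-270$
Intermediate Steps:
$w{\left(f \right)} = f \left(-1 + f\right)$ ($w{\left(f \right)} = f \left(f - 1\right) = f \left(-1 + f\right)$)
$v{\left(O \right)} = - O + O \left(-1 + O\right)$ ($v{\left(O \right)} = O \left(-1 + O\right) - O = - O + O \left(-1 + O\right)$)
$45 \left(v{\left(0 \right)} \left(-5\right) - 2\right) 3 = 45 \left(0 \left(-2 + 0\right) \left(-5\right) - 2\right) 3 = 45 \left(0 \left(-2\right) \left(-5\right) - 2\right) 3 = 45 \left(0 \left(-5\right) - 2\right) 3 = 45 \left(0 - 2\right) 3 = 45 \left(-2\right) 3 = \left(-90\right) 3 = -270$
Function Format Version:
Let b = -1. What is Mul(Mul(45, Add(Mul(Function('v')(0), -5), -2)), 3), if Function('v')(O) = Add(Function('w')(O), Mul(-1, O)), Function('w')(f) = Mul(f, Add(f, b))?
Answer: -270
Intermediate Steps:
Function('w')(f) = Mul(f, Add(-1, f)) (Function('w')(f) = Mul(f, Add(f, -1)) = Mul(f, Add(-1, f)))
Function('v')(O) = Add(Mul(-1, O), Mul(O, Add(-1, O))) (Function('v')(O) = Add(Mul(O, Add(-1, O)), Mul(-1, O)) = Add(Mul(-1, O), Mul(O, Add(-1, O))))
Mul(Mul(45, Add(Mul(Function('v')(0), -5), -2)), 3) = Mul(Mul(45, Add(Mul(Mul(0, Add(-2, 0)), -5), -2)), 3) = Mul(Mul(45, Add(Mul(Mul(0, -2), -5), -2)), 3) = Mul(Mul(45, Add(Mul(0, -5), -2)), 3) = Mul(Mul(45, Add(0, -2)), 3) = Mul(Mul(45, -2), 3) = Mul(-90, 3) = -270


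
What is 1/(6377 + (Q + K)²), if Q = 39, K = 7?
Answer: 1/8493 ≈ 0.00011774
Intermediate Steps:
1/(6377 + (Q + K)²) = 1/(6377 + (39 + 7)²) = 1/(6377 + 46²) = 1/(6377 + 2116) = 1/8493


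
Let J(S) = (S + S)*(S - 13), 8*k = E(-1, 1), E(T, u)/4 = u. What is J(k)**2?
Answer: 625/4 ≈ 156.25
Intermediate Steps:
E(T, u) = 4*u
k = 1/2 (k = (4*1)/8 = (1/8)*4 = 1/2 ≈ 0.50000)
J(S) = 2*S*(-13 + S) (J(S) = (2*S)*(-13 + S) = 2*S*(-13 + S))
J(k)**2 = (2*(1/2)*(-13 + 1/2))**2 = (2*(1/2)*(-25/2))**2 = (-25/2)**2 = 625/4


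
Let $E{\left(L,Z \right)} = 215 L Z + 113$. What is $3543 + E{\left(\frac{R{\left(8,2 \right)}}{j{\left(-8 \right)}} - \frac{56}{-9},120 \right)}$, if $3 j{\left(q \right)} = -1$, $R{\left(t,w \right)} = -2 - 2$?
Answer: $\frac{1421368}{3} \approx 4.7379 \cdot 10^{5}$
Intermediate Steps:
$R{\left(t,w \right)} = -4$ ($R{\left(t,w \right)} = -2 - 2 = -4$)
$j{\left(q \right)} = - \frac{1}{3}$ ($j{\left(q \right)} = \frac{1}{3} \left(-1\right) = - \frac{1}{3}$)
$E{\left(L,Z \right)} = 113 + 215 L Z$ ($E{\left(L,Z \right)} = 215 L Z + 113 = 113 + 215 L Z$)
$3543 + E{\left(\frac{R{\left(8,2 \right)}}{j{\left(-8 \right)}} - \frac{56}{-9},120 \right)} = 3543 + \left(113 + 215 \left(- \frac{4}{- \frac{1}{3}} - \frac{56}{-9}\right) 120\right) = 3543 + \left(113 + 215 \left(\left(-4\right) \left(-3\right) - - \frac{56}{9}\right) 120\right) = 3543 + \left(113 + 215 \left(12 + \frac{56}{9}\right) 120\right) = 3543 + \left(113 + 215 \cdot \frac{164}{9} \cdot 120\right) = 3543 + \left(113 + \frac{1410400}{3}\right) = 3543 + \frac{1410739}{3} = \frac{1421368}{3}$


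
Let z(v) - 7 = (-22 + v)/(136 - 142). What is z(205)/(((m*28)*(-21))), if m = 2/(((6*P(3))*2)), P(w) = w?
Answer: 141/196 ≈ 0.71939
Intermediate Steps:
z(v) = 32/3 - v/6 (z(v) = 7 + (-22 + v)/(136 - 142) = 7 + (-22 + v)/(-6) = 7 + (-22 + v)*(-1/6) = 7 + (11/3 - v/6) = 32/3 - v/6)
m = 1/18 (m = 2/(((6*3)*2)) = 2/((18*2)) = 2/36 = 2*(1/36) = 1/18 ≈ 0.055556)
z(205)/(((m*28)*(-21))) = (32/3 - 1/6*205)/((((1/18)*28)*(-21))) = (32/3 - 205/6)/(((14/9)*(-21))) = -47/(2*(-98/3)) = -47/2*(-3/98) = 141/196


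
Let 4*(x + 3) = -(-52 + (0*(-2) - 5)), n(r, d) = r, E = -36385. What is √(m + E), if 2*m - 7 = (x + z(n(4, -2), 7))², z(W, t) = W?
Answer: 9*I*√28654/8 ≈ 190.43*I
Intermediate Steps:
x = 45/4 (x = -3 + (-(-52 + (0*(-2) - 5)))/4 = -3 + (-(-52 + (0 - 5)))/4 = -3 + (-(-52 - 5))/4 = -3 + (-1*(-57))/4 = -3 + (¼)*57 = -3 + 57/4 = 45/4 ≈ 11.250)
m = 3833/32 (m = 7/2 + (45/4 + 4)²/2 = 7/2 + (61/4)²/2 = 7/2 + (½)*(3721/16) = 7/2 + 3721/32 = 3833/32 ≈ 119.78)
√(m + E) = √(3833/32 - 36385) = √(-1160487/32) = 9*I*√28654/8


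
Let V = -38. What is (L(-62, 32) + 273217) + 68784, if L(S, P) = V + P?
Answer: 341995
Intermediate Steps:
L(S, P) = -38 + P
(L(-62, 32) + 273217) + 68784 = ((-38 + 32) + 273217) + 68784 = (-6 + 273217) + 68784 = 273211 + 68784 = 341995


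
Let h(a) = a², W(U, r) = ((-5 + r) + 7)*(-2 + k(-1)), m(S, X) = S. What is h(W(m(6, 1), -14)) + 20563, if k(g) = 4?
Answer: 21139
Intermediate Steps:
W(U, r) = 4 + 2*r (W(U, r) = ((-5 + r) + 7)*(-2 + 4) = (2 + r)*2 = 4 + 2*r)
h(W(m(6, 1), -14)) + 20563 = (4 + 2*(-14))² + 20563 = (4 - 28)² + 20563 = (-24)² + 20563 = 576 + 20563 = 21139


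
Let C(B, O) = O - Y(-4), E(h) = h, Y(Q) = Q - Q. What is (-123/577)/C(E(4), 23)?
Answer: -123/13271 ≈ -0.0092683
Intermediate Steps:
Y(Q) = 0
C(B, O) = O (C(B, O) = O - 1*0 = O + 0 = O)
(-123/577)/C(E(4), 23) = -123/577/23 = -123*1/577*(1/23) = -123/577*1/23 = -123/13271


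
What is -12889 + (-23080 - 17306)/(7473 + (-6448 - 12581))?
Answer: -24817483/1926 ≈ -12886.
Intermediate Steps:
-12889 + (-23080 - 17306)/(7473 + (-6448 - 12581)) = -12889 - 40386/(7473 - 19029) = -12889 - 40386/(-11556) = -12889 - 40386*(-1/11556) = -12889 + 6731/1926 = -24817483/1926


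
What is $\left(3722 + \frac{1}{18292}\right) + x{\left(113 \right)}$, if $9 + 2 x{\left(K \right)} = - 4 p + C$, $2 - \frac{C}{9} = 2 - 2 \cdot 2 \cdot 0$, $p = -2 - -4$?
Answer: $\frac{67927343}{18292} \approx 3713.5$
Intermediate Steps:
$p = 2$ ($p = -2 + 4 = 2$)
$C = 0$ ($C = 18 - 9 \left(2 - 2 \cdot 2 \cdot 0\right) = 18 - 9 \left(2 - 0\right) = 18 - 9 \left(2 + 0\right) = 18 - 18 = 0$)
$x{\left(K \right)} = - \frac{17}{2}$ ($x{\left(K \right)} = - \frac{9}{2} + \frac{\left(-4\right) 2 + 0}{2} = - \frac{9}{2} + \frac{-8 + 0}{2} = - \frac{9}{2} + \frac{1}{2} \left(-8\right) = - \frac{9}{2} - 4 = - \frac{17}{2}$)
$\left(3722 + \frac{1}{18292}\right) + x{\left(113 \right)} = \left(3722 + \frac{1}{18292}\right) - \frac{17}{2} = \frac{68082825}{18292} - \frac{17}{2} = \frac{67927343}{18292}$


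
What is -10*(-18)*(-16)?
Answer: -2880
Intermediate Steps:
-10*(-18)*(-16) = 180*(-16) = -2880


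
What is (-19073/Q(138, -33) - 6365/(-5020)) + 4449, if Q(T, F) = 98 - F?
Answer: 566167747/131524 ≈ 4304.7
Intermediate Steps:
(-19073/Q(138, -33) - 6365/(-5020)) + 4449 = (-19073/(98 - 1*(-33)) - 6365/(-5020)) + 4449 = (-19073/(98 + 33) - 6365*(-1/5020)) + 4449 = (-19073/131 + 1273/1004) + 4449 = -18982529/131524 + 4449 = 566167747/131524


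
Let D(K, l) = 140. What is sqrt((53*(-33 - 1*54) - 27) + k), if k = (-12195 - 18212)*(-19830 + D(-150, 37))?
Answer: 2*sqrt(149677298) ≈ 24469.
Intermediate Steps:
k = 598713830 (k = (-12195 - 18212)*(-19830 + 140) = -30407*(-19690) = 598713830)
sqrt((53*(-33 - 1*54) - 27) + k) = sqrt((53*(-33 - 1*54) - 27) + 598713830) = sqrt((53*(-33 - 54) - 27) + 598713830) = sqrt((53*(-87) - 27) + 598713830) = sqrt((-4611 - 27) + 598713830) = sqrt(-4638 + 598713830) = sqrt(598709192) = 2*sqrt(149677298)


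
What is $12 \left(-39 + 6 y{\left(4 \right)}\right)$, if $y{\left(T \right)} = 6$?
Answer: $-36$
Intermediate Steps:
$12 \left(-39 + 6 y{\left(4 \right)}\right) = 12 \left(-39 + 6 \cdot 6\right) = 12 \left(-39 + 36\right) = 12 \left(-3\right) = -36$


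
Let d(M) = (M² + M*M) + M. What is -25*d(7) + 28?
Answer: -2597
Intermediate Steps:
d(M) = M + 2*M² (d(M) = (M² + M²) + M = 2*M² + M = M + 2*M²)
-25*d(7) + 28 = -175*(1 + 2*7) + 28 = -175*(1 + 14) + 28 = -175*15 + 28 = -25*105 + 28 = -2625 + 28 = -2597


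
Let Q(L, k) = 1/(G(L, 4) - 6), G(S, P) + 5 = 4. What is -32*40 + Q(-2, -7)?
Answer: -8961/7 ≈ -1280.1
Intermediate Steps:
G(S, P) = -1 (G(S, P) = -5 + 4 = -1)
Q(L, k) = -⅐ (Q(L, k) = 1/(-1 - 6) = 1/(-7) = -⅐)
-32*40 + Q(-2, -7) = -32*40 - ⅐ = -1280 - ⅐ = -8961/7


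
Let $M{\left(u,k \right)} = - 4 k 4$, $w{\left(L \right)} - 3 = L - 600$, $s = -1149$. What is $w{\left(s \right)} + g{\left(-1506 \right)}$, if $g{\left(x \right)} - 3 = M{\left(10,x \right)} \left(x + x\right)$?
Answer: $-72578895$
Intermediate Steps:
$w{\left(L \right)} = -597 + L$ ($w{\left(L \right)} = 3 + \left(L - 600\right) = 3 + \left(-600 + L\right) = -597 + L$)
$M{\left(u,k \right)} = - 16 k$
$g{\left(x \right)} = 3 - 32 x^{2}$ ($g{\left(x \right)} = 3 + - 16 x \left(x + x\right) = 3 + - 16 x 2 x = 3 - 32 x^{2}$)
$w{\left(s \right)} + g{\left(-1506 \right)} = \left(-597 - 1149\right) + \left(3 - 32 \left(-1506\right)^{2}\right) = -1746 + \left(3 - 72577152\right) = -1746 - 72577149 = -72578895$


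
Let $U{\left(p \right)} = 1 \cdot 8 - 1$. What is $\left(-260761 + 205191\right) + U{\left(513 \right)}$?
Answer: $-55563$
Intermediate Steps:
$U{\left(p \right)} = 7$ ($U{\left(p \right)} = 8 - 1 = 7$)
$\left(-260761 + 205191\right) + U{\left(513 \right)} = \left(-260761 + 205191\right) + 7 = -55570 + 7 = -55563$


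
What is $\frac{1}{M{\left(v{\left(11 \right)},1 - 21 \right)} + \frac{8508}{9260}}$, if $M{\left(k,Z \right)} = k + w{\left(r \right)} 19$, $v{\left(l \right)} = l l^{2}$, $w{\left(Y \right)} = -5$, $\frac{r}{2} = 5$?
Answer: $\frac{2315}{2863467} \approx 0.00080846$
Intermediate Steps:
$r = 10$ ($r = 2 \cdot 5 = 10$)
$v{\left(l \right)} = l^{3}$
$M{\left(k,Z \right)} = -95 + k$ ($M{\left(k,Z \right)} = k - 95 = -95 + k$)
$\frac{1}{M{\left(v{\left(11 \right)},1 - 21 \right)} + \frac{8508}{9260}} = \frac{1}{\left(-95 + 11^{3}\right) + \frac{8508}{9260}} = \frac{1}{\left(-95 + 1331\right) + 8508 \cdot \frac{1}{9260}} = \frac{1}{1236 + \frac{2127}{2315}} = \frac{1}{\frac{2863467}{2315}} = \frac{2315}{2863467}$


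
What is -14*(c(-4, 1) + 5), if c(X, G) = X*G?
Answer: -14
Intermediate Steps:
c(X, G) = G*X
-14*(c(-4, 1) + 5) = -14*(1*(-4) + 5) = -14*(-4 + 5) = -14*1 = -14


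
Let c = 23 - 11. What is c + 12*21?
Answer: 264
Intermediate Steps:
c = 12
c + 12*21 = 12 + 12*21 = 12 + 252 = 264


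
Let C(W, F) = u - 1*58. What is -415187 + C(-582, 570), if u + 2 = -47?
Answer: -415294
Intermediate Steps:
u = -49 (u = -2 - 47 = -49)
C(W, F) = -107 (C(W, F) = -49 - 1*58 = -49 - 58 = -107)
-415187 + C(-582, 570) = -415187 - 107 = -415294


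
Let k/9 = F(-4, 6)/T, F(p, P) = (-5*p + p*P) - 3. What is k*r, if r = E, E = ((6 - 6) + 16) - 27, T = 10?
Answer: 693/10 ≈ 69.300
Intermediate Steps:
F(p, P) = -3 - 5*p + P*p (F(p, P) = (-5*p + P*p) - 3 = -3 - 5*p + P*p)
E = -11 (E = (0 + 16) - 27 = 16 - 27 = -11)
r = -11
k = -63/10 (k = 9*((-3 - 5*(-4) + 6*(-4))/10) = 9*((-3 + 20 - 24)*(⅒)) = 9*(-7*⅒) = 9*(-7/10) = -63/10 ≈ -6.3000)
k*r = -63/10*(-11) = 693/10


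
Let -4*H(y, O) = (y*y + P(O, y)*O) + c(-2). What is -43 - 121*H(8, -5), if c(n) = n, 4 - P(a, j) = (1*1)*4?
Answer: 3665/2 ≈ 1832.5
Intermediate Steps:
P(a, j) = 0 (P(a, j) = 4 - 1*1*4 = 4 - 4 = 0)
H(y, O) = ½ - y²/4 (H(y, O) = -((y*y + 0*O) - 2)/4 = -((y² + 0) - 2)/4 = -(y² - 2)/4 = -(-2 + y²)/4 = ½ - y²/4)
-43 - 121*H(8, -5) = -43 - 121*(½ - ¼*8²) = -43 - 121*(½ - ¼*64) = -43 - 121*(½ - 16) = -43 - 121*(-31/2) = -43 + 3751/2 = 3665/2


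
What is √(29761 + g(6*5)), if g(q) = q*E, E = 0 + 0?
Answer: √29761 ≈ 172.51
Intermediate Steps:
E = 0
g(q) = 0 (g(q) = q*0 = 0)
√(29761 + g(6*5)) = √(29761 + 0) = √29761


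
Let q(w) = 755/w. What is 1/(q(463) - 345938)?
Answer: -463/160168539 ≈ -2.8907e-6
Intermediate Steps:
1/(q(463) - 345938) = 1/(755/463 - 345938) = 1/(-160168539/463) = -463/160168539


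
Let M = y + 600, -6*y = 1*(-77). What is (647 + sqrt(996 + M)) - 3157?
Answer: -2510 + 7*sqrt(1182)/6 ≈ -2469.9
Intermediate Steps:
y = 77/6 (y = -(-77)/6 = -1/6*(-77) = 77/6 ≈ 12.833)
M = 3677/6 (M = 77/6 + 600 = 3677/6 ≈ 612.83)
(647 + sqrt(996 + M)) - 3157 = (647 + sqrt(996 + 3677/6)) - 3157 = (647 + sqrt(9653/6)) - 3157 = (647 + 7*sqrt(1182)/6) - 3157 = -2510 + 7*sqrt(1182)/6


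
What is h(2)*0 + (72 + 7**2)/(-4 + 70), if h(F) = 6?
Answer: 11/6 ≈ 1.8333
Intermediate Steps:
h(2)*0 + (72 + 7**2)/(-4 + 70) = 6*0 + (72 + 7**2)/(-4 + 70) = 0 + (72 + 49)/66 = 0 + 121*(1/66) = 0 + 11/6 = 11/6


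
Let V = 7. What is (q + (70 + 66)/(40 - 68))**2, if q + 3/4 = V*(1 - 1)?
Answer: 24649/784 ≈ 31.440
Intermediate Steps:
q = -3/4 (q = -3/4 + 7*(1 - 1) = -3/4 + 7*0 = -3/4 + 0 = -3/4 ≈ -0.75000)
(q + (70 + 66)/(40 - 68))**2 = (-3/4 + (70 + 66)/(40 - 68))**2 = (-3/4 + 136/(-28))**2 = (-3/4 + 136*(-1/28))**2 = (-3/4 - 34/7)**2 = (-157/28)**2 = 24649/784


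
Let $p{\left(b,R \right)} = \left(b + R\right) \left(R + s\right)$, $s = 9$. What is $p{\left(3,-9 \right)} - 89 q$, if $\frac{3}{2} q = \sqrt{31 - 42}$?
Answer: $- \frac{178 i \sqrt{11}}{3} \approx - 196.79 i$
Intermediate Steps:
$q = \frac{2 i \sqrt{11}}{3}$ ($q = \frac{2 \sqrt{31 - 42}}{3} = \frac{2 \sqrt{-11}}{3} = \frac{2 i \sqrt{11}}{3} \approx 2.2111 i$)
$p{\left(b,R \right)} = \left(9 + R\right) \left(R + b\right)$ ($p{\left(b,R \right)} = \left(b + R\right) \left(R + 9\right) = \left(R + b\right) \left(9 + R\right) = \left(9 + R\right) \left(R + b\right)$)
$p{\left(3,-9 \right)} - 89 q = \left(\left(-9\right)^{2} + 9 \left(-9\right) + 9 \cdot 3 - 27\right) - 89 \frac{2 i \sqrt{11}}{3} = \left(81 - 81 + 27 - 27\right) - \frac{178 i \sqrt{11}}{3} = 0 - \frac{178 i \sqrt{11}}{3} = - \frac{178 i \sqrt{11}}{3}$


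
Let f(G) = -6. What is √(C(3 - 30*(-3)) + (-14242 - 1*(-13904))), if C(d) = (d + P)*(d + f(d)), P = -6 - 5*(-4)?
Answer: √8971 ≈ 94.715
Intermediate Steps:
P = 14 (P = -6 + 20 = 14)
C(d) = (-6 + d)*(14 + d) (C(d) = (d + 14)*(d - 6) = (14 + d)*(-6 + d) = (-6 + d)*(14 + d))
√(C(3 - 30*(-3)) + (-14242 - 1*(-13904))) = √((-84 + (3 - 30*(-3))² + 8*(3 - 30*(-3))) + (-14242 - 1*(-13904))) = √((-84 + (3 - 6*(-15))² + 8*(3 - 6*(-15))) + (-14242 + 13904)) = √((-84 + (3 + 90)² + 8*(3 + 90)) - 338) = √((-84 + 93² + 8*93) - 338) = √((-84 + 8649 + 744) - 338) = √(9309 - 338) = √8971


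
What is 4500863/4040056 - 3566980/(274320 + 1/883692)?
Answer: -11643633790398461377/979367708547448696 ≈ -11.889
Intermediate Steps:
4500863/4040056 - 3566980/(274320 + 1/883692) = 4500863*(1/4040056) - 3566980/(274320 + 1/883692) = 4500863/4040056 - 3566980/242414389441/883692 = 4500863/4040056 - 3566980*883692/242414389441 = 4500863/4040056 - 3152111690160/242414389441 = -11643633790398461377/979367708547448696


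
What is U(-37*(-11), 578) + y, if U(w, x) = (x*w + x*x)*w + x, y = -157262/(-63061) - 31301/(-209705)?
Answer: 3064285352625905511/13224207005 ≈ 2.3172e+8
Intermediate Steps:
y = 34952500071/13224207005 (y = -157262*(-1/63061) - 31301*(-1/209705) = 157262/63061 + 31301/209705 = 34952500071/13224207005 ≈ 2.6431)
U(w, x) = x + w*(x² + w*x) (U(w, x) = (w*x + x²)*w + x = (x² + w*x)*w + x = w*(x² + w*x) + x = x + w*(x² + w*x))
U(-37*(-11), 578) + y = 578*(1 + (-37*(-11))² - 37*(-11)*578) + 34952500071/13224207005 = 578*(1 + 407² + 407*578) + 34952500071/13224207005 = 578*(1 + 165649 + 235246) + 34952500071/13224207005 = 578*400896 + 34952500071/13224207005 = 231717888 + 34952500071/13224207005 = 3064285352625905511/13224207005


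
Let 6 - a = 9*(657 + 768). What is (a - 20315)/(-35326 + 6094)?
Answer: 16567/14616 ≈ 1.1335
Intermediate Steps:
a = -12819 (a = 6 - 9*(657 + 768) = 6 - 9*1425 = 6 - 1*12825 = 6 - 12825 = -12819)
(a - 20315)/(-35326 + 6094) = (-12819 - 20315)/(-35326 + 6094) = -33134/(-29232) = -33134*(-1/29232) = 16567/14616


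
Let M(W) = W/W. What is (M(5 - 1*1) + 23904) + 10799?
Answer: 34704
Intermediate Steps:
M(W) = 1
(M(5 - 1*1) + 23904) + 10799 = (1 + 23904) + 10799 = 23905 + 10799 = 34704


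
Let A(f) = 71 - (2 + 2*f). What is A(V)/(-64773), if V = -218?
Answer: -505/64773 ≈ -0.0077965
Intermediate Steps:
A(f) = 69 - 2*f (A(f) = 71 + (-2 - 2*f) = 69 - 2*f)
A(V)/(-64773) = (69 - 2*(-218))/(-64773) = (69 + 436)*(-1/64773) = 505*(-1/64773) = -505/64773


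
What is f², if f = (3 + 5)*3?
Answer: 576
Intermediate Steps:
f = 24 (f = 8*3 = 24)
f² = 24² = 576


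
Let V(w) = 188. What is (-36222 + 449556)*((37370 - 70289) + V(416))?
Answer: -13528835154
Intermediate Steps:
(-36222 + 449556)*((37370 - 70289) + V(416)) = (-36222 + 449556)*((37370 - 70289) + 188) = 413334*(-32919 + 188) = 413334*(-32731) = -13528835154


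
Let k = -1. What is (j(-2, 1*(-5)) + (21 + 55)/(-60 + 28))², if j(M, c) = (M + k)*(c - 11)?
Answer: 133225/64 ≈ 2081.6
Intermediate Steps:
j(M, c) = (-1 + M)*(-11 + c) (j(M, c) = (M - 1)*(c - 11) = (-1 + M)*(-11 + c))
(j(-2, 1*(-5)) + (21 + 55)/(-60 + 28))² = ((11 - (-5) - 11*(-2) - 2*(-5)) + (21 + 55)/(-60 + 28))² = ((11 - 1*(-5) + 22 - 2*(-5)) + 76/(-32))² = ((11 + 5 + 22 + 10) + 76*(-1/32))² = (48 - 19/8)² = (365/8)² = 133225/64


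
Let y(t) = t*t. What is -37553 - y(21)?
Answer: -37994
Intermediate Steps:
y(t) = t**2
-37553 - y(21) = -37553 - 1*21**2 = -37553 - 1*441 = -37553 - 441 = -37994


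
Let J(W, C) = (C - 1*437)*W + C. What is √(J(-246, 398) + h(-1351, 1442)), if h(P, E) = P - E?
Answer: √7199 ≈ 84.847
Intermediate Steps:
J(W, C) = C + W*(-437 + C) (J(W, C) = (C - 437)*W + C = (-437 + C)*W + C = W*(-437 + C) + C = C + W*(-437 + C))
√(J(-246, 398) + h(-1351, 1442)) = √((398 - 437*(-246) + 398*(-246)) + (-1351 - 1*1442)) = √((398 + 107502 - 97908) + (-1351 - 1442)) = √(9992 - 2793) = √7199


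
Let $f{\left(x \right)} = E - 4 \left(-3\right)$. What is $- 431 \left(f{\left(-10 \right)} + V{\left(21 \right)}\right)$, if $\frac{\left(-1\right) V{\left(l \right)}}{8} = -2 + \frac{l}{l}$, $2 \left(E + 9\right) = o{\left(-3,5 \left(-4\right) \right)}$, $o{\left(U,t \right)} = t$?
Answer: $-431$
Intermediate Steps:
$E = -19$ ($E = -9 + \frac{5 \left(-4\right)}{2} = -9 + \frac{1}{2} \left(-20\right) = -9 - 10 = -19$)
$V{\left(l \right)} = 8$ ($V{\left(l \right)} = - 8 \left(-2 + \frac{l}{l}\right) = - 8 \left(-2 + 1\right) = \left(-8\right) \left(-1\right) = 8$)
$f{\left(x \right)} = -7$ ($f{\left(x \right)} = -19 - 4 \left(-3\right) = -19 - -12 = -19 + 12 = -7$)
$- 431 \left(f{\left(-10 \right)} + V{\left(21 \right)}\right) = - 431 \left(-7 + 8\right) = \left(-431\right) 1 = -431$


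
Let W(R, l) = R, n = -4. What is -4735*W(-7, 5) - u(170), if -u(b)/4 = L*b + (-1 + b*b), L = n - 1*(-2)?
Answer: 147381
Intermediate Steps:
L = -2 (L = -4 - 1*(-2) = -4 + 2 = -2)
u(b) = 4 - 4*b² + 8*b (u(b) = -4*(-2*b + (-1 + b*b)) = -4*(-2*b + (-1 + b²)) = -4*(-1 + b² - 2*b) = 4 - 4*b² + 8*b)
-4735*W(-7, 5) - u(170) = -4735*(-7) - (4 - 4*170² + 8*170) = 33145 - (4 - 4*28900 + 1360) = 33145 - (4 - 115600 + 1360) = 33145 - 1*(-114236) = 33145 + 114236 = 147381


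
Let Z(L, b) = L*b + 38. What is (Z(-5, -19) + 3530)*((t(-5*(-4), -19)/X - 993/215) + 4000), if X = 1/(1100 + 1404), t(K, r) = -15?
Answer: -26433647559/215 ≈ -1.2295e+8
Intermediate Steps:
X = 1/2504 ≈ 0.00039936
Z(L, b) = 38 + L*b
(Z(-5, -19) + 3530)*((t(-5*(-4), -19)/X - 993/215) + 4000) = ((38 - 5*(-19)) + 3530)*((-15/1/2504 - 993/215) + 4000) = ((38 + 95) + 3530)*((-15*2504 - 993*1/215) + 4000) = (133 + 3530)*((-37560 - 993/215) + 4000) = 3663*(-8076393/215 + 4000) = 3663*(-7216393/215) = -26433647559/215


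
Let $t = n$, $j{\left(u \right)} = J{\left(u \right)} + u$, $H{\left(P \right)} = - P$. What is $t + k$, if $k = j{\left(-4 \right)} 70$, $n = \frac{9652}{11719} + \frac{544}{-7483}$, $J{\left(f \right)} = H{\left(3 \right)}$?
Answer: $- \frac{42903854950}{87693277} \approx -489.25$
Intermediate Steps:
$J{\left(f \right)} = -3$ ($J{\left(f \right)} = \left(-1\right) 3 = -3$)
$j{\left(u \right)} = -3 + u$
$n = \frac{65850780}{87693277}$ ($n = 9652 \cdot \frac{1}{11719} + 544 \left(- \frac{1}{7483}\right) = \frac{9652}{11719} - \frac{544}{7483} = \frac{65850780}{87693277} \approx 0.75092$)
$t = \frac{65850780}{87693277} \approx 0.75092$
$k = -490$ ($k = \left(-3 - 4\right) 70 = \left(-7\right) 70 = -490$)
$t + k = \frac{65850780}{87693277} - 490 = - \frac{42903854950}{87693277}$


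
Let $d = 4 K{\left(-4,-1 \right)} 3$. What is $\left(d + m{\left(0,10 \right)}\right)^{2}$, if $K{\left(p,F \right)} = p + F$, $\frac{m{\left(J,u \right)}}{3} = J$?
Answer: $3600$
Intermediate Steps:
$m{\left(J,u \right)} = 3 J$
$K{\left(p,F \right)} = F + p$
$d = -60$ ($d = 4 \left(-1 - 4\right) 3 = 4 \left(-5\right) 3 = \left(-20\right) 3 = -60$)
$\left(d + m{\left(0,10 \right)}\right)^{2} = \left(-60 + 3 \cdot 0\right)^{2} = \left(-60 + 0\right)^{2} = \left(-60\right)^{2} = 3600$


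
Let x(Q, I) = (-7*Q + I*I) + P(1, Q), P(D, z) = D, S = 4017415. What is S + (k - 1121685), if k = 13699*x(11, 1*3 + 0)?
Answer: 1977897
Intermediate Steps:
x(Q, I) = 1 + I² - 7*Q (x(Q, I) = (-7*Q + I*I) + 1 = (-7*Q + I²) + 1 = (I² - 7*Q) + 1 = 1 + I² - 7*Q)
k = -917833 (k = 13699*(1 + (1*3 + 0)² - 7*11) = 13699*(1 + (3 + 0)² - 77) = 13699*(1 + 3² - 77) = 13699*(1 + 9 - 77) = 13699*(-67) = -917833)
S + (k - 1121685) = 4017415 + (-917833 - 1121685) = 4017415 - 2039518 = 1977897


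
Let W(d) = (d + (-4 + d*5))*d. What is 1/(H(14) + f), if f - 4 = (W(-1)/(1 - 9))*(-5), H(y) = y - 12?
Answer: 4/49 ≈ 0.081633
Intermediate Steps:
H(y) = -12 + y
W(d) = d*(-4 + 6*d) (W(d) = (d + (-4 + 5*d))*d = (-4 + 6*d)*d = d*(-4 + 6*d))
f = 41/4 (f = 4 + ((2*(-1)*(-2 + 3*(-1)))/(1 - 9))*(-5) = 4 + ((2*(-1)*(-2 - 3))/(-8))*(-5) = 4 + ((2*(-1)*(-5))*(-1/8))*(-5) = 4 + (10*(-1/8))*(-5) = 4 - 5/4*(-5) = 4 + 25/4 = 41/4 ≈ 10.250)
1/(H(14) + f) = 1/((-12 + 14) + 41/4) = 1/(2 + 41/4) = 1/(49/4) = 4/49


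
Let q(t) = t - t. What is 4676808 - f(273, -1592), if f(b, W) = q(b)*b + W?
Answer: 4678400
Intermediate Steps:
q(t) = 0
f(b, W) = W (f(b, W) = 0*b + W = 0 + W = W)
4676808 - f(273, -1592) = 4676808 - 1*(-1592) = 4676808 + 1592 = 4678400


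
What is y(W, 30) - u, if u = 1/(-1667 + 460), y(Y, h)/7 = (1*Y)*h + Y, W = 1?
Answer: 261920/1207 ≈ 217.00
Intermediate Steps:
y(Y, h) = 7*Y + 7*Y*h (y(Y, h) = 7*((1*Y)*h + Y) = 7*(Y*h + Y) = 7*(Y + Y*h) = 7*Y + 7*Y*h)
u = -1/1207 (u = 1/(-1207) = -1/1207 ≈ -0.00082850)
y(W, 30) - u = 7*1*(1 + 30) - 1*(-1/1207) = 7*1*31 + 1/1207 = 217 + 1/1207 = 261920/1207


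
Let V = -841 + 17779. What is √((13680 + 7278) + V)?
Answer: 2*√9474 ≈ 194.67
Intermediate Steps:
V = 16938
√((13680 + 7278) + V) = √((13680 + 7278) + 16938) = √(20958 + 16938) = √37896 = 2*√9474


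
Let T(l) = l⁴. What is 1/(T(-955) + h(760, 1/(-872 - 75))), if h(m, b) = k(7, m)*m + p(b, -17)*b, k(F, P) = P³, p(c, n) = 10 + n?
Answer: 947/1103644558511882 ≈ 8.5807e-13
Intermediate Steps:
h(m, b) = m⁴ - 7*b (h(m, b) = m³*m + (10 - 17)*b = m⁴ - 7*b)
1/(T(-955) + h(760, 1/(-872 - 75))) = 1/((-955)⁴ + (760⁴ - 7/(-872 - 75))) = 1/(831789600625 + (333621760000 - 7/(-947))) = 1/(831789600625 + (333621760000 - 7*(-1/947))) = 1/(831789600625 + (333621760000 + 7/947)) = 1/(831789600625 + 315939806720007/947) = 1/(1103644558511882/947) = 947/1103644558511882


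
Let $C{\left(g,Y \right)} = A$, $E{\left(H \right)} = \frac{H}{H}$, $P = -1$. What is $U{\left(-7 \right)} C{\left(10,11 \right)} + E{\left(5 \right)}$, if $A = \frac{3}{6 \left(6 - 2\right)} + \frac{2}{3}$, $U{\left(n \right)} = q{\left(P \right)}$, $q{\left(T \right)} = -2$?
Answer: $- \frac{7}{12} \approx -0.58333$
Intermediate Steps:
$U{\left(n \right)} = -2$
$E{\left(H \right)} = 1$
$A = \frac{19}{24}$ ($A = \frac{3}{6 \cdot 4} + 2 \cdot \frac{1}{3} = \frac{3}{24} + \frac{2}{3} = 3 \cdot \frac{1}{24} + \frac{2}{3} = \frac{1}{8} + \frac{2}{3} = \frac{19}{24} \approx 0.79167$)
$C{\left(g,Y \right)} = \frac{19}{24}$
$U{\left(-7 \right)} C{\left(10,11 \right)} + E{\left(5 \right)} = \left(-2\right) \frac{19}{24} + 1 = - \frac{19}{12} + 1 = - \frac{7}{12}$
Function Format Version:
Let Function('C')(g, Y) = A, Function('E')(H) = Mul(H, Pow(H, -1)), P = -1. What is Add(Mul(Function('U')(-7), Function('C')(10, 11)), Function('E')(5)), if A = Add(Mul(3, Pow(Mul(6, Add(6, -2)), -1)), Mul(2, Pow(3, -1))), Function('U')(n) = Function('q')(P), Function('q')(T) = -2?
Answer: Rational(-7, 12) ≈ -0.58333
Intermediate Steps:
Function('U')(n) = -2
Function('E')(H) = 1
A = Rational(19, 24) (A = Add(Mul(3, Pow(Mul(6, 4), -1)), Mul(2, Rational(1, 3))) = Add(Mul(3, Pow(24, -1)), Rational(2, 3)) = Add(Mul(3, Rational(1, 24)), Rational(2, 3)) = Add(Rational(1, 8), Rational(2, 3)) = Rational(19, 24) ≈ 0.79167)
Function('C')(g, Y) = Rational(19, 24)
Add(Mul(Function('U')(-7), Function('C')(10, 11)), Function('E')(5)) = Add(Mul(-2, Rational(19, 24)), 1) = Add(Rational(-19, 12), 1) = Rational(-7, 12)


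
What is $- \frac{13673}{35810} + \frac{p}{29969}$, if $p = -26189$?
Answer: $- \frac{1347594227}{1073189890} \approx -1.2557$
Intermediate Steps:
$- \frac{13673}{35810} + \frac{p}{29969} = - \frac{13673}{35810} - \frac{26189}{29969} = - \frac{1347594227}{1073189890}$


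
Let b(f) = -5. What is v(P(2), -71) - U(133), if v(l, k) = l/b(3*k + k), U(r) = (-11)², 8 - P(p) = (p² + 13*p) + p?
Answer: -581/5 ≈ -116.20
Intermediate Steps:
P(p) = 8 - p² - 14*p (P(p) = 8 - ((p² + 13*p) + p) = 8 - (p² + 14*p) = 8 + (-p² - 14*p) = 8 - p² - 14*p)
U(r) = 121
v(l, k) = -l/5 (v(l, k) = l/(-5) = l*(-⅕) = -l/5)
v(P(2), -71) - U(133) = -(8 - 1*2² - 14*2)/5 - 1*121 = -(8 - 1*4 - 28)/5 - 121 = -(8 - 4 - 28)/5 - 121 = -⅕*(-24) - 121 = 24/5 - 121 = -581/5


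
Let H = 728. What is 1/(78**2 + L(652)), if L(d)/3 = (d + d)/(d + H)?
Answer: 115/699986 ≈ 0.00016429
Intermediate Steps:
L(d) = 6*d/(728 + d) (L(d) = 3*((d + d)/(d + 728)) = 3*((2*d)/(728 + d)) = 3*(2*d/(728 + d)) = 6*d/(728 + d))
1/(78**2 + L(652)) = 1/(78**2 + 6*652/(728 + 652)) = 1/(6084 + 6*652/1380) = 1/(6084 + 6*652*(1/1380)) = 1/(6084 + 326/115) = 1/(699986/115) = 115/699986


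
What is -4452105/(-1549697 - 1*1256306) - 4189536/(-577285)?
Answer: 14325984019533/1619863441855 ≈ 8.8439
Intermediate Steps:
-4452105/(-1549697 - 1*1256306) - 4189536/(-577285) = -4452105/(-1549697 - 1256306) - 4189536*(-1/577285) = -4452105/(-2806003) + 4189536/577285 = -4452105*(-1/2806003) + 4189536/577285 = 4452105/2806003 + 4189536/577285 = 14325984019533/1619863441855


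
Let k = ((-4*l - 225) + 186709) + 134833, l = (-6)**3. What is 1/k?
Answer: 1/322181 ≈ 3.1038e-6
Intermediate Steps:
l = -216
k = 322181 (k = ((-4*(-216) - 225) + 186709) + 134833 = ((864 - 225) + 186709) + 134833 = (639 + 186709) + 134833 = 187348 + 134833 = 322181)
1/k = 1/322181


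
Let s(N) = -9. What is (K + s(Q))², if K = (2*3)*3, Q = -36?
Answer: 81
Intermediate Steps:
K = 18 (K = 6*3 = 18)
(K + s(Q))² = (18 - 9)² = 9² = 81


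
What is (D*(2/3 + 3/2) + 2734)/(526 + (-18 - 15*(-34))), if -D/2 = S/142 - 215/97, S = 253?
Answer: 113052205/42065796 ≈ 2.6875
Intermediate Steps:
D = 5989/6887 (D = -2*(253/142 - 215/97) = -2*(-5989/13774) = 5989/6887 ≈ 0.86961)
(D*(2/3 + 3/2) + 2734)/(526 + (-18 - 15*(-34))) = (5989*(2/3 + 3/2)/6887 + 2734)/(526 + (-18 - 15*(-34))) = (5989*(2*(⅓) + 3*(½))/6887 + 2734)/(526 + (-18 + 510)) = (5989*(⅔ + 3/2)/6887 + 2734)/(526 + 492) = ((5989/6887)*(13/6) + 2734)/1018 = (77857/41322 + 2734)*(1/1018) = (113052205/41322)*(1/1018) = 113052205/42065796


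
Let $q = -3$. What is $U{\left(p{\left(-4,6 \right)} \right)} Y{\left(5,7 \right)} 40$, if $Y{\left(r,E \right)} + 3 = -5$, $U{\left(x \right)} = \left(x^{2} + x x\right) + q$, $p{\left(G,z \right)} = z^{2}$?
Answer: $-828480$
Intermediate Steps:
$U{\left(x \right)} = -3 + 2 x^{2}$ ($U{\left(x \right)} = \left(x^{2} + x x\right) - 3 = \left(x^{2} + x^{2}\right) - 3 = 2 x^{2} - 3 = -3 + 2 x^{2}$)
$Y{\left(r,E \right)} = -8$ ($Y{\left(r,E \right)} = -3 - 5 = -8$)
$U{\left(p{\left(-4,6 \right)} \right)} Y{\left(5,7 \right)} 40 = \left(-3 + 2 \left(6^{2}\right)^{2}\right) \left(-8\right) 40 = \left(-3 + 2 \cdot 36^{2}\right) \left(-8\right) 40 = \left(-3 + 2 \cdot 1296\right) \left(-8\right) 40 = \left(-3 + 2592\right) \left(-8\right) 40 = 2589 \left(-8\right) 40 = \left(-20712\right) 40 = -828480$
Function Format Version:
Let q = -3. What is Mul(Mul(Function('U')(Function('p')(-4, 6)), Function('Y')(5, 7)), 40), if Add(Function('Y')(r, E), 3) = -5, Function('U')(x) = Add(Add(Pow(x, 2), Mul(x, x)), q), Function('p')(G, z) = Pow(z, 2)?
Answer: -828480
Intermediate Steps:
Function('U')(x) = Add(-3, Mul(2, Pow(x, 2))) (Function('U')(x) = Add(Add(Pow(x, 2), Mul(x, x)), -3) = Add(Add(Pow(x, 2), Pow(x, 2)), -3) = Add(Mul(2, Pow(x, 2)), -3) = Add(-3, Mul(2, Pow(x, 2))))
Function('Y')(r, E) = -8 (Function('Y')(r, E) = Add(-3, -5) = -8)
Mul(Mul(Function('U')(Function('p')(-4, 6)), Function('Y')(5, 7)), 40) = Mul(Mul(Add(-3, Mul(2, Pow(Pow(6, 2), 2))), -8), 40) = Mul(Mul(Add(-3, Mul(2, Pow(36, 2))), -8), 40) = Mul(Mul(Add(-3, Mul(2, 1296)), -8), 40) = Mul(Mul(Add(-3, 2592), -8), 40) = Mul(Mul(2589, -8), 40) = Mul(-20712, 40) = -828480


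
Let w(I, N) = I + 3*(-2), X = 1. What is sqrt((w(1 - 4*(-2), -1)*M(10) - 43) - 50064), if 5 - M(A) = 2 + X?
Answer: I*sqrt(50101) ≈ 223.83*I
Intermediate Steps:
w(I, N) = -6 + I (w(I, N) = I - 6 = -6 + I)
M(A) = 2 (M(A) = 5 - (2 + 1) = 5 - 1*3 = 5 - 3 = 2)
sqrt((w(1 - 4*(-2), -1)*M(10) - 43) - 50064) = sqrt(((-6 + (1 - 4*(-2)))*2 - 43) - 50064) = sqrt(((-6 + (1 + 8))*2 - 43) - 50064) = sqrt(((-6 + 9)*2 - 43) - 50064) = sqrt((3*2 - 43) - 50064) = sqrt((6 - 43) - 50064) = sqrt(-37 - 50064) = sqrt(-50101) = I*sqrt(50101)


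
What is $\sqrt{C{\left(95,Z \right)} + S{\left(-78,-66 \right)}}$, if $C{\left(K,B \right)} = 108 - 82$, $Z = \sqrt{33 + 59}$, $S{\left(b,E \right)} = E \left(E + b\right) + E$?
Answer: $26 \sqrt{14} \approx 97.283$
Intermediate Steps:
$S{\left(b,E \right)} = E + E \left(E + b\right)$
$Z = 2 \sqrt{23}$ ($Z = \sqrt{92} = 2 \sqrt{23} \approx 9.5917$)
$C{\left(K,B \right)} = 26$ ($C{\left(K,B \right)} = 108 - 82 = 26$)
$\sqrt{C{\left(95,Z \right)} + S{\left(-78,-66 \right)}} = \sqrt{26 - 66 \left(1 - 66 - 78\right)} = \sqrt{26 - -9438} = \sqrt{26 + 9438} = \sqrt{9464} = 26 \sqrt{14}$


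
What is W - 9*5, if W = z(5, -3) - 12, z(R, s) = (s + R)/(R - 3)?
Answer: -56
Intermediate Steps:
z(R, s) = (R + s)/(-3 + R)
W = -11 (W = (5 - 3)/(-3 + 5) - 12 = 2/2 - 12 = (1/2)*2 - 12 = 1 - 12 = -11)
W - 9*5 = -11 - 9*5 = -11 - 3*15 = -11 - 45 = -56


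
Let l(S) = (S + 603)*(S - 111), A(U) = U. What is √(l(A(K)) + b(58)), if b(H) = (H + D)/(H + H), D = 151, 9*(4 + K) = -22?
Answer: I*√19090320071/522 ≈ 264.69*I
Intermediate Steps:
K = -58/9 (K = -4 + (⅑)*(-22) = -4 - 22/9 = -58/9 ≈ -6.4444)
l(S) = (-111 + S)*(603 + S) (l(S) = (603 + S)*(-111 + S) = (-111 + S)*(603 + S))
b(H) = (151 + H)/(2*H) (b(H) = (H + 151)/(H + H) = (151 + H)/((2*H)) = (151 + H)*(1/(2*H)) = (151 + H)/(2*H))
√(l(A(K)) + b(58)) = √((-66933 + (-58/9)² + 492*(-58/9)) + (½)*(151 + 58)/58) = √((-66933 + 3364/81 - 9512/3) + (½)*(1/58)*209) = √(-5675033/81 + 209/116) = √(-658286899/9396) = I*√19090320071/522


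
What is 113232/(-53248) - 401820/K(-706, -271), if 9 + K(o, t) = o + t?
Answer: 665139519/1640704 ≈ 405.40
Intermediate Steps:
K(o, t) = -9 + o + t (K(o, t) = -9 + (o + t) = -9 + o + t)
113232/(-53248) - 401820/K(-706, -271) = 113232/(-53248) - 401820/(-9 - 706 - 271) = 113232*(-1/53248) - 401820/(-986) = -7077/3328 - 401820*(-1/986) = -7077/3328 + 200910/493 = 665139519/1640704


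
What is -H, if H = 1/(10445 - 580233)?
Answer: 1/569788 ≈ 1.7550e-6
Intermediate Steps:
H = -1/569788 (H = 1/(-569788) = -1/569788 ≈ -1.7550e-6)
-H = -1*(-1/569788) = 1/569788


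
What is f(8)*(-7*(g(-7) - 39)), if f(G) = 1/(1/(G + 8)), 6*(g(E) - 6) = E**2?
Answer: 8344/3 ≈ 2781.3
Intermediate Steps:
g(E) = 6 + E**2/6
f(G) = 8 + G (f(G) = 1/(1/(8 + G)) = 8 + G)
f(8)*(-7*(g(-7) - 39)) = (8 + 8)*(-7*((6 + (1/6)*(-7)**2) - 39)) = 16*(-7*((6 + (1/6)*49) - 39)) = 16*(-7*((6 + 49/6) - 39)) = 16*(-7*(85/6 - 39)) = 16*(-7*(-149/6)) = 16*(1043/6) = 8344/3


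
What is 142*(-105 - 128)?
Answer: -33086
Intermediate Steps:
142*(-105 - 128) = 142*(-233) = -33086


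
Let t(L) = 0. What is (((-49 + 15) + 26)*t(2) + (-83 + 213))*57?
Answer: 7410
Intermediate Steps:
(((-49 + 15) + 26)*t(2) + (-83 + 213))*57 = (((-49 + 15) + 26)*0 + (-83 + 213))*57 = ((-34 + 26)*0 + 130)*57 = (-8*0 + 130)*57 = (0 + 130)*57 = 130*57 = 7410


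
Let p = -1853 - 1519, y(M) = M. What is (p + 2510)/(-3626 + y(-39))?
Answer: 862/3665 ≈ 0.23520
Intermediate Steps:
p = -3372
(p + 2510)/(-3626 + y(-39)) = (-3372 + 2510)/(-3626 - 39) = -862/(-3665) = -862*(-1/3665) = 862/3665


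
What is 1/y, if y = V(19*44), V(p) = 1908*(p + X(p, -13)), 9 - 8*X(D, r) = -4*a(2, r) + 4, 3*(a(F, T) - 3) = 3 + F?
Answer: 2/3201465 ≈ 6.2471e-7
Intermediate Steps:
a(F, T) = 4 + F/3 (a(F, T) = 3 + (3 + F)/3 = 3 + (1 + F/3) = 4 + F/3)
X(D, r) = 71/24 (X(D, r) = 9/8 - (-4*(4 + (1/3)*2) + 4)/8 = 9/8 - (-4*(4 + 2/3) + 4)/8 = 9/8 - (-4*14/3 + 4)/8 = 9/8 - (-56/3 + 4)/8 = 9/8 - 1/8*(-44/3) = 9/8 + 11/6 = 71/24)
V(p) = 11289/2 + 1908*p (V(p) = 1908*(p + 71/24) = 1908*(71/24 + p) = 11289/2 + 1908*p)
y = 3201465/2 (y = 11289/2 + 1908*(19*44) = 11289/2 + 1908*836 = 11289/2 + 1595088 = 3201465/2 ≈ 1.6007e+6)
1/y = 1/(3201465/2) = 2/3201465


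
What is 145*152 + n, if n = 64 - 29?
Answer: 22075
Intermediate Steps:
n = 35
145*152 + n = 145*152 + 35 = 22040 + 35 = 22075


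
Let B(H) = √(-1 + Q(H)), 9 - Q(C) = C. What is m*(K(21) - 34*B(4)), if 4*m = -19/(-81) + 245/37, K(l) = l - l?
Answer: -349316/2997 ≈ -116.56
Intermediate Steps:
K(l) = 0
Q(C) = 9 - C
m = 5137/2997 (m = (-19/(-81) + 245/37)/4 = (-19*(-1/81) + 245*(1/37))/4 = (19/81 + 245/37)/4 = (¼)*(20548/2997) = 5137/2997 ≈ 1.7140)
B(H) = √(8 - H) (B(H) = √(-1 + (9 - H)) = √(8 - H))
m*(K(21) - 34*B(4)) = 5137*(0 - 34*√(8 - 1*4))/2997 = 5137*(0 - 34*√(8 - 4))/2997 = 5137*(0 - 34*√4)/2997 = 5137*(0 - 34*2)/2997 = 5137*(0 - 68)/2997 = (5137/2997)*(-68) = -349316/2997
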